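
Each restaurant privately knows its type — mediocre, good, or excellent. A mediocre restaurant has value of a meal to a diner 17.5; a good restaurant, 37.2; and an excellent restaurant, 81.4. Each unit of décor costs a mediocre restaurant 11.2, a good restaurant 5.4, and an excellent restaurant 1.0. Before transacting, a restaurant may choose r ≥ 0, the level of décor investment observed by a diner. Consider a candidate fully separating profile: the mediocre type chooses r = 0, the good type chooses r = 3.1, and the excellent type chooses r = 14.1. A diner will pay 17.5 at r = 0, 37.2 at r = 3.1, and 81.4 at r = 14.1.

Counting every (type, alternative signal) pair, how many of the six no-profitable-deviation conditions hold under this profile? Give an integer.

6

Excellent (own payoff 81.4 − 1.0×14.1 = 67.3): to r=0 gives 17.5 → no gain ✓; to r=3.1 gives 37.2 − 1.0×3.1 = 34.1 → no gain ✓.
Good (own payoff 37.2 − 5.4×3.1 = 20.46): to r=0 gives 17.5 → no gain ✓; to r=14.1 gives 81.4 − 5.4×14.1 = 5.26 → no gain ✓.
Mediocre (own payoff 17.5): to r=3.1 gives 37.2 − 11.2×3.1 = 2.48 → no gain ✓; to r=14.1 gives 81.4 − 11.2×14.1 = -76.52 → no gain ✓.
6 of the 6 constraints hold; this profile is a separating equilibrium.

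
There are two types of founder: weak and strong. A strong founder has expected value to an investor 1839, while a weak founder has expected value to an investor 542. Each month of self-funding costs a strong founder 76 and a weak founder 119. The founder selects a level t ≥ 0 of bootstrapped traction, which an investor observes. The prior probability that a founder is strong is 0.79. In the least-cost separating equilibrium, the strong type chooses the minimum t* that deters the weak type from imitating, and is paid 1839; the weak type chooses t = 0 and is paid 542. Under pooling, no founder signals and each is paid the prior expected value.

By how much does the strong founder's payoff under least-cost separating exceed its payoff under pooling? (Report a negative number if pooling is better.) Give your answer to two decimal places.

-555.97

Least-cost separating signal: t* solves 542 = 1839 − 119·t*, so t* = (1839 − 542)/119 ≈ 10.8992.
Strong type's separating payoff: 1839 − 76 × t* = 1839 − 76 × (1839 − 542)/119 = 1839 − 98572/119 ≈ 1010.6639.
Pooling payoff: 0.79 × 1839 + 0.21 × 542 = 1566.63.
Difference: 1010.6639 − 1566.63 = -555.9661, i.e. -555.97 to two decimal places.
The strong type would prefer the pooling outcome.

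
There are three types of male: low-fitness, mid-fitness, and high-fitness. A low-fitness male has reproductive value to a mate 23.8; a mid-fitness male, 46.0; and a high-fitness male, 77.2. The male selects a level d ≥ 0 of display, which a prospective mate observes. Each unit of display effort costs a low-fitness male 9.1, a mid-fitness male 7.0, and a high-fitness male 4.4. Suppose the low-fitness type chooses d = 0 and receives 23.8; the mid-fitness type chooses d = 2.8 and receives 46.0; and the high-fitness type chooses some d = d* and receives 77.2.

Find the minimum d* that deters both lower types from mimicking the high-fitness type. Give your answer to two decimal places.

7.26

Mid-fitness type (on-path payoff 46.0 − 7.0×2.8 = 26.4) won't mimic when 26.4 ≥ 77.2 − 7.0·d*, i.e. d* ≥ 7.26.
Low-fitness type (on-path payoff 23.8) won't mimic when 23.8 ≥ 77.2 − 9.1·d*, i.e. d* ≥ 5.87.
Both must hold, so d* = max(5.87, 7.26) = 7.26. The mid-fitness type's constraint binds.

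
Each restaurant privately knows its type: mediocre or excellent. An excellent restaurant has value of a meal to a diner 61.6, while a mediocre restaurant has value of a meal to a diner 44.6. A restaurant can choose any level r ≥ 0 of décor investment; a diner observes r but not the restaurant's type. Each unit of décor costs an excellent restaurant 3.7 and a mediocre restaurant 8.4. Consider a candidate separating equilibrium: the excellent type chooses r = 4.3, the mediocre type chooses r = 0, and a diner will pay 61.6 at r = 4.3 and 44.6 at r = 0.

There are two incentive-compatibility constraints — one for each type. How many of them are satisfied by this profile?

Excellent type: signal → 61.6 − 3.7 × 4.3 = 45.69; deviate to 0 → 44.6. IC holds (45.69 ≥ 44.6).
Mediocre type: stay at 0 → 44.6; mimic → 61.6 − 8.4 × 4.3 = 25.48. IC holds (44.6 ≥ 25.48).
2 of 2 constraints hold, so this is a separating equilibrium.

2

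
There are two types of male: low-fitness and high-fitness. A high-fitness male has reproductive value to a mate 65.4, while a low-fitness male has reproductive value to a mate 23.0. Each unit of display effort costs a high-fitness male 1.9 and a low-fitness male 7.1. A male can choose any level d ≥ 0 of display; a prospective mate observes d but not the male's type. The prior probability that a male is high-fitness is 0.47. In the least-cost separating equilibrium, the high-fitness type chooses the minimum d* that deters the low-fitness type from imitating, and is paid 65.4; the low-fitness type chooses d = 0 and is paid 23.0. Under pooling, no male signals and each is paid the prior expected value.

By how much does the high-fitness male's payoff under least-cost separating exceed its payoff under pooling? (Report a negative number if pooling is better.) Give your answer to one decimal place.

11.1

Least-cost separating signal: d* solves 23.0 = 65.4 − 7.1·d*, so d* = (65.4 − 23.0)/7.1 ≈ 5.9718.
High-fitness type's separating payoff: 65.4 − 1.9 × d* = 65.4 − 1.9 × (65.4 − 23.0)/7.1 = 65.4 − 80.56/7.1 ≈ 54.054.
Pooling payoff: 0.47 × 65.4 + 0.53 × 23.0 = 42.928.
Difference: 54.054 − 42.928 = 11.126, i.e. 11.1 to one decimal place.
The high-fitness type prefers to separate.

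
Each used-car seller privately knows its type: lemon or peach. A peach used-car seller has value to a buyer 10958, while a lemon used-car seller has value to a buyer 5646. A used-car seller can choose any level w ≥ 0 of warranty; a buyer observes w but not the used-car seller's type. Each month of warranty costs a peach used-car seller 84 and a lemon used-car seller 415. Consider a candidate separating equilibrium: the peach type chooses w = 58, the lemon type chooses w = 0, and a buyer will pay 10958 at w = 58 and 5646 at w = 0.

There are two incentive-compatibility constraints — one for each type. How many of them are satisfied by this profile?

Peach type: signal → 10958 − 84 × 58 = 6086; deviate to 0 → 5646. IC holds (6086 ≥ 5646).
Lemon type: stay at 0 → 5646; mimic → 10958 − 415 × 58 = -13112. IC holds (5646 ≥ -13112).
2 of 2 constraints hold, so this is a separating equilibrium.

2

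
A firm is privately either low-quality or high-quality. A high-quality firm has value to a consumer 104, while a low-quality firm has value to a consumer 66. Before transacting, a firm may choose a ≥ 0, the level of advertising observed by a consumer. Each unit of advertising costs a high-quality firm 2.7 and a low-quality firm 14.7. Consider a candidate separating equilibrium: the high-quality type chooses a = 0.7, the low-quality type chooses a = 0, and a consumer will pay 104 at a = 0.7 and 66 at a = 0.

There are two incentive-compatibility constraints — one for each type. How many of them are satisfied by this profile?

1

High-quality type: signal → 104 − 2.7 × 0.7 = 102.11; deviate to 0 → 66. IC holds (102.11 ≥ 66).
Low-quality type: stay at 0 → 66; mimic → 104 − 14.7 × 0.7 = 93.71. IC fails (66 < 93.71).
1 of 2 constraints hold, so this profile is not an equilibrium.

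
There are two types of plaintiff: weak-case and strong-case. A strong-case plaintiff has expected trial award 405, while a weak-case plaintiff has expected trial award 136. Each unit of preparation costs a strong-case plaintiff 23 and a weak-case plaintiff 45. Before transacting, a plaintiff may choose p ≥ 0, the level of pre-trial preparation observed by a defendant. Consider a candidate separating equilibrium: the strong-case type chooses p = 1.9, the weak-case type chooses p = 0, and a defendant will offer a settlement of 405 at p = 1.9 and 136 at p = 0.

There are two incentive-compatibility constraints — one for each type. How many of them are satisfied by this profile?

1

Weak-case type: stay at 0 → 136; mimic → 405 − 45 × 1.9 = 319.5. IC fails (136 < 319.5).
Strong-case type: signal → 405 − 23 × 1.9 = 361.3; deviate to 0 → 136. IC holds (361.3 ≥ 136).
1 of 2 constraints hold, so this profile is not an equilibrium.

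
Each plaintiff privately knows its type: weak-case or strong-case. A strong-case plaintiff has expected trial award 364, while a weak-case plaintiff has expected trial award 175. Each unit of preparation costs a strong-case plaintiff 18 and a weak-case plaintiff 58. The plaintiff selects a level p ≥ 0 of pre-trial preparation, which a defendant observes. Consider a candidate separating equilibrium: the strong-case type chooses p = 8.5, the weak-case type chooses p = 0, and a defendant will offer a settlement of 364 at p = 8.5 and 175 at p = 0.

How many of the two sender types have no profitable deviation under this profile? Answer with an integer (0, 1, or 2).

Weak-case type: stay at 0 → 175; mimic → 364 − 58 × 8.5 = -129. IC holds (175 ≥ -129).
Strong-case type: signal → 364 − 18 × 8.5 = 211; deviate to 0 → 175. IC holds (211 ≥ 175).
2 of 2 constraints hold, so this is a separating equilibrium.

2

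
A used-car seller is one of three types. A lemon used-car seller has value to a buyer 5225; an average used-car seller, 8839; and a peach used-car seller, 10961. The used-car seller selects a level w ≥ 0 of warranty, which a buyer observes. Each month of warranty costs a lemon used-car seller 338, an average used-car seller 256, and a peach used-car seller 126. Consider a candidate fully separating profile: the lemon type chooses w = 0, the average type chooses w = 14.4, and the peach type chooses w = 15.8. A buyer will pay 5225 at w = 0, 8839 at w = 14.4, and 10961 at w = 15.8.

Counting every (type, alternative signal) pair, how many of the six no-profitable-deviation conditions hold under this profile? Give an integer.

Average (own payoff 8839 − 256×14.4 = 5152.6): to w=0 gives 5225 → profitable ✗; to w=15.8 gives 10961 − 256×15.8 = 6916.2 → profitable ✗.
Lemon (own payoff 5225): to w=14.4 gives 8839 − 338×14.4 = 3971.8 → no gain ✓; to w=15.8 gives 10961 − 338×15.8 = 5620.6 → profitable ✗.
Peach (own payoff 10961 − 126×15.8 = 8970.2): to w=0 gives 5225 → no gain ✓; to w=14.4 gives 8839 − 126×14.4 = 7024.6 → no gain ✓.
3 of the 6 constraints hold; not an equilibrium.

3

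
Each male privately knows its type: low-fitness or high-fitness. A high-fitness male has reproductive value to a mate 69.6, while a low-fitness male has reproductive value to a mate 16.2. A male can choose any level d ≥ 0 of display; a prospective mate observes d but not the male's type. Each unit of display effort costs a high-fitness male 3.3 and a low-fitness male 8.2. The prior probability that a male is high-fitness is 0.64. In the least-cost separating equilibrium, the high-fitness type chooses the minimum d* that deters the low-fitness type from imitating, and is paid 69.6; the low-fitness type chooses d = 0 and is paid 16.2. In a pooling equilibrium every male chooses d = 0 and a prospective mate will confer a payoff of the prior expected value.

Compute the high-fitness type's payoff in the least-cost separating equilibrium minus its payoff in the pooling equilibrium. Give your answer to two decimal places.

-2.27

Least-cost separating signal: d* solves 16.2 = 69.6 − 8.2·d*, so d* = (69.6 − 16.2)/8.2 ≈ 6.5122.
High-fitness type's separating payoff: 69.6 − 3.3 × d* = 69.6 − 3.3 × (69.6 − 16.2)/8.2 = 69.6 − 176.22/8.2 ≈ 48.1098.
Pooling payoff: 0.64 × 69.6 + 0.36 × 16.2 = 50.376.
Difference: 48.1098 − 50.376 = -2.2662, i.e. -2.27 to two decimal places.
The high-fitness type would prefer the pooling outcome.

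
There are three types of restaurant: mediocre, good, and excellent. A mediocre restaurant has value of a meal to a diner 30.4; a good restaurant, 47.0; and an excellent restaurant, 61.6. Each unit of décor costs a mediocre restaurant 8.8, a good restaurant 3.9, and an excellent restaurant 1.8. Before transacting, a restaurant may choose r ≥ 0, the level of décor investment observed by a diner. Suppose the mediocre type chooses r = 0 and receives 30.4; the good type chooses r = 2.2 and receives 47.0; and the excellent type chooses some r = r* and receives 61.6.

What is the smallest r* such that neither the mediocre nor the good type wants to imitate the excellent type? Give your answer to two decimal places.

Good type (on-path payoff 47.0 − 3.9×2.2 = 38.42) won't mimic when 38.42 ≥ 61.6 − 3.9·r*, i.e. r* ≥ 5.94.
Mediocre type (on-path payoff 30.4) won't mimic when 30.4 ≥ 61.6 − 8.8·r*, i.e. r* ≥ 3.55.
Both must hold, so r* = max(3.55, 5.94) = 5.94. The good type's constraint binds.

5.94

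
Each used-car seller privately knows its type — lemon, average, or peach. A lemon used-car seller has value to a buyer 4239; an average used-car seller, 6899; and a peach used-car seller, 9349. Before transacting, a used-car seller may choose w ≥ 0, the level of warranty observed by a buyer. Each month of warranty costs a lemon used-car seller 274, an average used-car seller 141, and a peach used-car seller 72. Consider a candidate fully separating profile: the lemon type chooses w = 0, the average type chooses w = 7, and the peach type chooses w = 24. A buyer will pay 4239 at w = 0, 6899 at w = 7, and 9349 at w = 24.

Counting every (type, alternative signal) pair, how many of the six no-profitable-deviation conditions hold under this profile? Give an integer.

Average (own payoff 6899 − 141×7 = 5912): to w=0 gives 4239 → no gain ✓; to w=24 gives 9349 − 141×24 = 5965 → profitable ✗.
Lemon (own payoff 4239): to w=7 gives 6899 − 274×7 = 4981 → profitable ✗; to w=24 gives 9349 − 274×24 = 2773 → no gain ✓.
Peach (own payoff 9349 − 72×24 = 7621): to w=0 gives 4239 → no gain ✓; to w=7 gives 6899 − 72×7 = 6395 → no gain ✓.
4 of the 6 constraints hold; not an equilibrium.

4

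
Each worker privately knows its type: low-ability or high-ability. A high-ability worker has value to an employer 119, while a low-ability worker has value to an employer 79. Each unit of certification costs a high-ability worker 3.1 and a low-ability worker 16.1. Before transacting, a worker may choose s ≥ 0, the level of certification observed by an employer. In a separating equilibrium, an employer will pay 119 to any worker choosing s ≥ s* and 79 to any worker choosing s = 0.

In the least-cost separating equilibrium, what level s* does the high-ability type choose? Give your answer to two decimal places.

2.48

A low-ability worker choosing s = 0 receives 79.
Imitating at s* instead would pay 119 at cost 16.1·s*, netting 119 − 16.1·s*.
Indifference: 79 = 119 − 16.1·s*, so s* = (119 − 79) / 16.1 ≈ 2.48.
This is the low-ability type's binding incentive-compatibility constraint; any s ≥ 2.48 sustains separation on that side.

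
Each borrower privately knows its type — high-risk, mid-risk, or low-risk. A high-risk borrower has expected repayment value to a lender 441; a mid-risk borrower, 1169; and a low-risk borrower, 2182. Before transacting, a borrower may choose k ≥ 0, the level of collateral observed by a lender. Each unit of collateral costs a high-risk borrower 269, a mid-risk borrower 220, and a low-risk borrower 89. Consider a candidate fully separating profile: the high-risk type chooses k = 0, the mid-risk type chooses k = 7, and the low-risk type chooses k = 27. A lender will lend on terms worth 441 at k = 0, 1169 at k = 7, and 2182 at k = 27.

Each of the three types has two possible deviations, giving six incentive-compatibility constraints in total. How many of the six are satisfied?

3

Low-risk (own payoff 2182 − 89×27 = -221): to k=0 gives 441 → profitable ✗; to k=7 gives 1169 − 89×7 = 546 → profitable ✗.
Mid-risk (own payoff 1169 − 220×7 = -371): to k=0 gives 441 → profitable ✗; to k=27 gives 2182 − 220×27 = -3758 → no gain ✓.
High-risk (own payoff 441): to k=7 gives 1169 − 269×7 = -714 → no gain ✓; to k=27 gives 2182 − 269×27 = -5081 → no gain ✓.
3 of the 6 constraints hold; not an equilibrium.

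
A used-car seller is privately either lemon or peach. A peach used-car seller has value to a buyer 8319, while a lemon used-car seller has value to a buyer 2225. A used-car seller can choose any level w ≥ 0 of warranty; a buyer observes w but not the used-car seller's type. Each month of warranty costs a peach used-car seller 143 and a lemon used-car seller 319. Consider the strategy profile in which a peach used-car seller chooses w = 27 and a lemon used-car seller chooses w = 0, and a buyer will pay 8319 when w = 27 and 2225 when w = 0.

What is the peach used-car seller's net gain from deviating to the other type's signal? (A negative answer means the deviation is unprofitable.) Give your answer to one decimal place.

Playing w = 27 the peach used-car seller receives 8319 − 143 × 27 = 4458.
Deviating to w = 0 yields 2225 instead.
Gain from deviating: 2225 − 4458 = -2233.0.
The gain is negative, so the peach type's incentive-compatibility constraint is satisfied.

-2233.0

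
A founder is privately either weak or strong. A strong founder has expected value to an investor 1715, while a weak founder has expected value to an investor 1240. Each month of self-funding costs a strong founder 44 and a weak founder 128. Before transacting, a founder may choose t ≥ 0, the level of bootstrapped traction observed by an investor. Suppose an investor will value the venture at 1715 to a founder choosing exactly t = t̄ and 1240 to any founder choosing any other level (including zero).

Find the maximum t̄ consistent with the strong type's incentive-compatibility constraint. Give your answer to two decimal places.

10.80

Choosing t̄ yields the strong type 1715 − 44·t̄; choosing zero yields 1240.
The strong type is indifferent at 1715 − 44·t̄ = 1240, i.e. t̄ = (1715 − 1240) / 44 ≈ 10.80.
For any t̄ above 10.80 the strong type would rather pool at zero, so separation collapses.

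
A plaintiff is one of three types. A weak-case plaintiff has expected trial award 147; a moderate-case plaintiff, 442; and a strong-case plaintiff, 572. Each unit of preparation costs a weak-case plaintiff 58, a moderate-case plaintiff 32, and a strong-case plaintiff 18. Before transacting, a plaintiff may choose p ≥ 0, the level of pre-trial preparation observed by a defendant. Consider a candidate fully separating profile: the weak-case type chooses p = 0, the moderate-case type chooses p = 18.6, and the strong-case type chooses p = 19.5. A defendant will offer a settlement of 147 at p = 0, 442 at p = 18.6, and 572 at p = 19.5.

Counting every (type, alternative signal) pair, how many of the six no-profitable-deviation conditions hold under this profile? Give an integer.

Strong-case (own payoff 572 − 18×19.5 = 221): to p=0 gives 147 → no gain ✓; to p=18.6 gives 442 − 18×18.6 = 107.2 → no gain ✓.
Moderate-case (own payoff 442 − 32×18.6 = -153.2): to p=0 gives 147 → profitable ✗; to p=19.5 gives 572 − 32×19.5 = -52 → profitable ✗.
Weak-case (own payoff 147): to p=18.6 gives 442 − 58×18.6 = -636.8 → no gain ✓; to p=19.5 gives 572 − 58×19.5 = -559 → no gain ✓.
4 of the 6 constraints hold; not an equilibrium.

4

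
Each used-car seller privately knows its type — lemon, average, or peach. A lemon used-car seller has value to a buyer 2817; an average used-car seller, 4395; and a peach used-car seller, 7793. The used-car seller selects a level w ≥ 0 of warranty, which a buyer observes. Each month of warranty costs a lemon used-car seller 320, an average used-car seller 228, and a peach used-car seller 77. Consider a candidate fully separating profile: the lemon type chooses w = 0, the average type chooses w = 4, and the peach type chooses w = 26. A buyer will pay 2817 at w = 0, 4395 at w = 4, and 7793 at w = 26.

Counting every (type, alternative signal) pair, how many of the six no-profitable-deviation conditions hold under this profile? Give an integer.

5

Peach (own payoff 7793 − 77×26 = 5791): to w=0 gives 2817 → no gain ✓; to w=4 gives 4395 − 77×4 = 4087 → no gain ✓.
Average (own payoff 4395 − 228×4 = 3483): to w=0 gives 2817 → no gain ✓; to w=26 gives 7793 − 228×26 = 1865 → no gain ✓.
Lemon (own payoff 2817): to w=4 gives 4395 − 320×4 = 3115 → profitable ✗; to w=26 gives 7793 − 320×26 = -527 → no gain ✓.
5 of the 6 constraints hold; not an equilibrium.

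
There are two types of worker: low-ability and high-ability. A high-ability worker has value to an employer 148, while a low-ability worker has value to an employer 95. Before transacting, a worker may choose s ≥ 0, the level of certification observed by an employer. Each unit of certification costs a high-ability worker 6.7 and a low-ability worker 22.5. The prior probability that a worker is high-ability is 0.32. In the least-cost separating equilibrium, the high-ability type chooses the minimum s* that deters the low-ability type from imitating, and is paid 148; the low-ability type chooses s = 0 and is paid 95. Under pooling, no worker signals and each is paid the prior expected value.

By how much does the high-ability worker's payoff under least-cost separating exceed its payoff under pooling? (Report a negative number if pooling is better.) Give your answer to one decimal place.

Least-cost separating signal: s* solves 95 = 148 − 22.5·s*, so s* = (148 − 95)/22.5 ≈ 2.3556.
High-ability type's separating payoff: 148 − 6.7 × s* = 148 − 6.7 × (148 − 95)/22.5 = 148 − 355.1/22.5 ≈ 132.218.
Pooling payoff: 0.32 × 148 + 0.68 × 95 = 111.96.
Difference: 132.218 − 111.96 = 20.258, i.e. 20.3 to one decimal place.
The high-ability type prefers to separate.

20.3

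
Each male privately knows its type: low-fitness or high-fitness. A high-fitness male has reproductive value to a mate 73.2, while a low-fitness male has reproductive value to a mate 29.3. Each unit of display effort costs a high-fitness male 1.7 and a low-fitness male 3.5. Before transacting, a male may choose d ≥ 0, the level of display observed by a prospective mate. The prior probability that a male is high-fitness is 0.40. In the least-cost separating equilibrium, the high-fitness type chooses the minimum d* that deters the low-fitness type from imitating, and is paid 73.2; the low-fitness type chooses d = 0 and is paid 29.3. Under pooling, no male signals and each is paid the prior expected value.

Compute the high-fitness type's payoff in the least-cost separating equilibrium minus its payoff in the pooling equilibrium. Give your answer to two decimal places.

Least-cost separating signal: d* solves 29.3 = 73.2 − 3.5·d*, so d* = (73.2 − 29.3)/3.5 ≈ 12.5429.
High-fitness type's separating payoff: 73.2 − 1.7 × d* = 73.2 − 1.7 × (73.2 − 29.3)/3.5 = 73.2 − 74.63/3.5 ≈ 51.8771.
Pooling payoff: 0.40 × 73.2 + 0.60 × 29.3 = 46.86.
Difference: 51.8771 − 46.86 = 5.0171, i.e. 5.02 to two decimal places.
The high-fitness type prefers to separate.

5.02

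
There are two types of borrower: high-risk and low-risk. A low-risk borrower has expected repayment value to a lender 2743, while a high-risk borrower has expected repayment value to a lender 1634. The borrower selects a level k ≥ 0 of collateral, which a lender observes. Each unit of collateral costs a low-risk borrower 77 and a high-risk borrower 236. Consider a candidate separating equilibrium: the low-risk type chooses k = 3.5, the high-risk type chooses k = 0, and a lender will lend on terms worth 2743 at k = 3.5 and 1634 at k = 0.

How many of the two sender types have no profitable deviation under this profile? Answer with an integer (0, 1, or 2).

1

Low-risk type: signal → 2743 − 77 × 3.5 = 2473.5; deviate to 0 → 1634. IC holds (2473.5 ≥ 1634).
High-risk type: stay at 0 → 1634; mimic → 2743 − 236 × 3.5 = 1917. IC fails (1634 < 1917).
1 of 2 constraints hold, so this profile is not an equilibrium.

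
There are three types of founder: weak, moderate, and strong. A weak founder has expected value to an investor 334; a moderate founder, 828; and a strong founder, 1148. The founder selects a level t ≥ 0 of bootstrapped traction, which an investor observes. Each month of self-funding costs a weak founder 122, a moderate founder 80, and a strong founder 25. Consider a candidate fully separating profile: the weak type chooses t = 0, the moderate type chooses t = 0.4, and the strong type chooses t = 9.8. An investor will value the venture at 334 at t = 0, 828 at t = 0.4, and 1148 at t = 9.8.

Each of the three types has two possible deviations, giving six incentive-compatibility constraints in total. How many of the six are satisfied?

Weak (own payoff 334): to t=0.4 gives 828 − 122×0.4 = 779.2 → profitable ✗; to t=9.8 gives 1148 − 122×9.8 = -47.6 → no gain ✓.
Moderate (own payoff 828 − 80×0.4 = 796): to t=0 gives 334 → no gain ✓; to t=9.8 gives 1148 − 80×9.8 = 364 → no gain ✓.
Strong (own payoff 1148 − 25×9.8 = 903): to t=0 gives 334 → no gain ✓; to t=0.4 gives 828 − 25×0.4 = 818 → no gain ✓.
5 of the 6 constraints hold; not an equilibrium.

5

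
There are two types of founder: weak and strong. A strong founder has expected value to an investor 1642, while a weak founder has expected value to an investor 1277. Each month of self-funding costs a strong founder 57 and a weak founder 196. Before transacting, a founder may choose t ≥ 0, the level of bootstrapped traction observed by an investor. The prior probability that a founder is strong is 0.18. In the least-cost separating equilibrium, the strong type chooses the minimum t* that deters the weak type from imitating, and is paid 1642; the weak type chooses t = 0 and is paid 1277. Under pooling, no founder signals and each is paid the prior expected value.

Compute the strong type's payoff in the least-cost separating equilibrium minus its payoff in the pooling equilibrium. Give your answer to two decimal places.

Least-cost separating signal: t* solves 1277 = 1642 − 196·t*, so t* = (1642 − 1277)/196 ≈ 1.8622.
Strong type's separating payoff: 1642 − 57 × t* = 1642 − 57 × (1642 − 1277)/196 = 1642 − 20805/196 ≈ 1535.8520.
Pooling payoff: 0.18 × 1642 + 0.82 × 1277 = 1342.7.
Difference: 1535.8520 − 1342.7 = 193.152, i.e. 193.15 to two decimal places.
The strong type prefers to separate.

193.15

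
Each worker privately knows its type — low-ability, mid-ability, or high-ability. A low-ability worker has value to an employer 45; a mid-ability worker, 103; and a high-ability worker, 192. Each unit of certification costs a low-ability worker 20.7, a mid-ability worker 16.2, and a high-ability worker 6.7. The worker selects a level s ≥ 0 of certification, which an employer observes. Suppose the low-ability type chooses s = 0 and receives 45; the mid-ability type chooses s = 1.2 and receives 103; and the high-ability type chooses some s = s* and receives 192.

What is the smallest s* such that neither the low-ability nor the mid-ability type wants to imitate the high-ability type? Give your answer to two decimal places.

Mid-ability type (on-path payoff 103 − 16.2×1.2 = 83.56) won't mimic when 83.56 ≥ 192 − 16.2·s*, i.e. s* ≥ 6.69.
Low-ability type (on-path payoff 45) won't mimic when 45 ≥ 192 − 20.7·s*, i.e. s* ≥ 7.10.
Both must hold, so s* = max(7.10, 6.69) = 7.10. The low-ability type's constraint binds.

7.10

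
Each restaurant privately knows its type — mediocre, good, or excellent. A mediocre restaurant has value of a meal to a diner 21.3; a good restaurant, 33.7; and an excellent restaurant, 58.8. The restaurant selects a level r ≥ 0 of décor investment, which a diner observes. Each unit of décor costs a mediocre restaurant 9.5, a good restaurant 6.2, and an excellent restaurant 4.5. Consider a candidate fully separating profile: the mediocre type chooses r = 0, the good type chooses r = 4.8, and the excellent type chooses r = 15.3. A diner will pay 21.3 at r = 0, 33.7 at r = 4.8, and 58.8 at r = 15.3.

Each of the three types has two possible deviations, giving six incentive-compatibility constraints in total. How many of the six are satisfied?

3

Excellent (own payoff 58.8 − 4.5×15.3 = -10.05): to r=0 gives 21.3 → profitable ✗; to r=4.8 gives 33.7 − 4.5×4.8 = 12.1 → profitable ✗.
Mediocre (own payoff 21.3): to r=4.8 gives 33.7 − 9.5×4.8 = -11.9 → no gain ✓; to r=15.3 gives 58.8 − 9.5×15.3 = -86.55 → no gain ✓.
Good (own payoff 33.7 − 6.2×4.8 = 3.94): to r=0 gives 21.3 → profitable ✗; to r=15.3 gives 58.8 − 6.2×15.3 = -36.06 → no gain ✓.
3 of the 6 constraints hold; not an equilibrium.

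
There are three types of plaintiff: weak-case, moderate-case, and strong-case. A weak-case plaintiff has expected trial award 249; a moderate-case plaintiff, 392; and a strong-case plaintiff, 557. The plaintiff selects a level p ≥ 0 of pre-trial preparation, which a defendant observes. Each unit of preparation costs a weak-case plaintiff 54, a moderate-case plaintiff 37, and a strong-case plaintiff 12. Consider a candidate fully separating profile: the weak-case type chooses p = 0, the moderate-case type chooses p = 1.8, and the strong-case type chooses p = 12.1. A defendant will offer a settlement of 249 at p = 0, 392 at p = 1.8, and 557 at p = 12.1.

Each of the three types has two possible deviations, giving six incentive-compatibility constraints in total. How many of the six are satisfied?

Weak-case (own payoff 249): to p=1.8 gives 392 − 54×1.8 = 294.8 → profitable ✗; to p=12.1 gives 557 − 54×12.1 = -96.4 → no gain ✓.
Moderate-case (own payoff 392 − 37×1.8 = 325.4): to p=0 gives 249 → no gain ✓; to p=12.1 gives 557 − 37×12.1 = 109.3 → no gain ✓.
Strong-case (own payoff 557 − 12×12.1 = 411.8): to p=0 gives 249 → no gain ✓; to p=1.8 gives 392 − 12×1.8 = 370.4 → no gain ✓.
5 of the 6 constraints hold; not an equilibrium.

5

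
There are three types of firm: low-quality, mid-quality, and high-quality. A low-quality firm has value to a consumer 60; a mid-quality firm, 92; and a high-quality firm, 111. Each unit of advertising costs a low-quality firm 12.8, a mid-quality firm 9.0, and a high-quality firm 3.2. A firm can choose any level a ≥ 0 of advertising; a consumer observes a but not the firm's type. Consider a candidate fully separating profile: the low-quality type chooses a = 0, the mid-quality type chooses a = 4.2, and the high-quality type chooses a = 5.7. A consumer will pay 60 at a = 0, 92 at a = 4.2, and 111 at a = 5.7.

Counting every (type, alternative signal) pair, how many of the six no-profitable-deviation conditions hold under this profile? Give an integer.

4

Mid-quality (own payoff 92 − 9.0×4.2 = 54.2): to a=0 gives 60 → profitable ✗; to a=5.7 gives 111 − 9.0×5.7 = 59.7 → profitable ✗.
Low-quality (own payoff 60): to a=4.2 gives 92 − 12.8×4.2 = 38.24 → no gain ✓; to a=5.7 gives 111 − 12.8×5.7 = 38.04 → no gain ✓.
High-quality (own payoff 111 − 3.2×5.7 = 92.76): to a=0 gives 60 → no gain ✓; to a=4.2 gives 92 − 3.2×4.2 = 78.56 → no gain ✓.
4 of the 6 constraints hold; not an equilibrium.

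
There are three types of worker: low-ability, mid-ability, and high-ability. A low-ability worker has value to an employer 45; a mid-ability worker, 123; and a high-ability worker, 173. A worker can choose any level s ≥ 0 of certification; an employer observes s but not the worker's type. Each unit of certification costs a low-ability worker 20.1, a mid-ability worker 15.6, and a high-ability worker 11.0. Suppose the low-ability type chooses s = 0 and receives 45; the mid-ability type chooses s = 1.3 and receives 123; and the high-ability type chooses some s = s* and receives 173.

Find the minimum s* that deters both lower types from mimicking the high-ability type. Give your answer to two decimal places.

6.37

Mid-ability type (on-path payoff 123 − 15.6×1.3 = 102.72) won't mimic when 102.72 ≥ 173 − 15.6·s*, i.e. s* ≥ 4.51.
Low-ability type (on-path payoff 45) won't mimic when 45 ≥ 173 − 20.1·s*, i.e. s* ≥ 6.37.
Both must hold, so s* = max(6.37, 4.51) = 6.37. The low-ability type's constraint binds.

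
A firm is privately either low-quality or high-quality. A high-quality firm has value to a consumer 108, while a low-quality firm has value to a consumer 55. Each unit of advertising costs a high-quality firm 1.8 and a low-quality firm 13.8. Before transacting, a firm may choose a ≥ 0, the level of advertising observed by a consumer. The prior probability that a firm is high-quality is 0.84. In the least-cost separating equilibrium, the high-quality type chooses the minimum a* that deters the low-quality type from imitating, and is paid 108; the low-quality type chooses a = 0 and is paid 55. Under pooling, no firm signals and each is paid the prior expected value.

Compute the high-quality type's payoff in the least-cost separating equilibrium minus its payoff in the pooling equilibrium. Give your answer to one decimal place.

Least-cost separating signal: a* solves 55 = 108 − 13.8·a*, so a* = (108 − 55)/13.8 ≈ 3.8406.
High-quality type's separating payoff: 108 − 1.8 × a* = 108 − 1.8 × (108 − 55)/13.8 = 108 − 95.4/13.8 ≈ 101.087.
Pooling payoff: 0.84 × 108 + 0.16 × 55 = 99.52.
Difference: 101.087 − 99.52 = 1.567, i.e. 1.6 to one decimal place.
The high-quality type prefers to separate.

1.6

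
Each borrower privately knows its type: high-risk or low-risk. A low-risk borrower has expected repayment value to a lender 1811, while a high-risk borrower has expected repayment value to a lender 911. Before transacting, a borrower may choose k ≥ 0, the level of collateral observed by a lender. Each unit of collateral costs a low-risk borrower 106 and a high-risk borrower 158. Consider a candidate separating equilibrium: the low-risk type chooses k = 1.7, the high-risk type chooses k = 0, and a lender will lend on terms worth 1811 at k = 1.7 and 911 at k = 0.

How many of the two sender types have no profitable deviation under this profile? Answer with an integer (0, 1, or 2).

High-risk type: stay at 0 → 911; mimic → 1811 − 158 × 1.7 = 1542.4. IC fails (911 < 1542.4).
Low-risk type: signal → 1811 − 106 × 1.7 = 1630.8; deviate to 0 → 911. IC holds (1630.8 ≥ 911).
1 of 2 constraints hold, so this profile is not an equilibrium.

1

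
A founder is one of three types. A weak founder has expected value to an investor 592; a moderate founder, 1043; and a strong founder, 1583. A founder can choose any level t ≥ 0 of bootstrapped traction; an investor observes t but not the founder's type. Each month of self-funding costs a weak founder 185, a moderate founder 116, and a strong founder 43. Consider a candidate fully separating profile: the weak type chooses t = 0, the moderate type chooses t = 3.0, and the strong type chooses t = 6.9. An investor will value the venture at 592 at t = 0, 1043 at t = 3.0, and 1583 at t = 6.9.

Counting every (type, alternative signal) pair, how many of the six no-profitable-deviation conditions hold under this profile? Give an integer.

Weak (own payoff 592): to t=3.0 gives 1043 − 185×3.0 = 488 → no gain ✓; to t=6.9 gives 1583 − 185×6.9 = 306.5 → no gain ✓.
Moderate (own payoff 1043 − 116×3.0 = 695): to t=0 gives 592 → no gain ✓; to t=6.9 gives 1583 − 116×6.9 = 782.6 → profitable ✗.
Strong (own payoff 1583 − 43×6.9 = 1286.3): to t=0 gives 592 → no gain ✓; to t=3.0 gives 1043 − 43×3.0 = 914 → no gain ✓.
5 of the 6 constraints hold; not an equilibrium.

5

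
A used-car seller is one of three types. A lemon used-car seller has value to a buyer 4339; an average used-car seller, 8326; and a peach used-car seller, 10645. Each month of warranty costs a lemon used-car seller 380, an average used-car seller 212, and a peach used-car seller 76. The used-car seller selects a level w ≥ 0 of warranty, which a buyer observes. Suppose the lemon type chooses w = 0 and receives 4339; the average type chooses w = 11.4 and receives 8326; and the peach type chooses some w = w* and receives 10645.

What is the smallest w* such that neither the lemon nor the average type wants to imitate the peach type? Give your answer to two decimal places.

Average type (on-path payoff 8326 − 212×11.4 = 5909.2) won't mimic when 5909.2 ≥ 10645 − 212·w*, i.e. w* ≥ 22.34.
Lemon type (on-path payoff 4339) won't mimic when 4339 ≥ 10645 − 380·w*, i.e. w* ≥ 16.59.
Both must hold, so w* = max(16.59, 22.34) = 22.34. The average type's constraint binds.

22.34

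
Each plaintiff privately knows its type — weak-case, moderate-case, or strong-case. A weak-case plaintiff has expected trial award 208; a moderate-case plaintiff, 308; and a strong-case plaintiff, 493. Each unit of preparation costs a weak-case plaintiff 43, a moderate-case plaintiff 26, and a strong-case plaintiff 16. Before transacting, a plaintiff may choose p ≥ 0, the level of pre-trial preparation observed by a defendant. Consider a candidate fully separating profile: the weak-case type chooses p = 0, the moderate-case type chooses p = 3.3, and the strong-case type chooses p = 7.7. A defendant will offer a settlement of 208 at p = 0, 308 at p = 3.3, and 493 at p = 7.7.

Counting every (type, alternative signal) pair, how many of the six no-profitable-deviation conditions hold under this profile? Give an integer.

Weak-case (own payoff 208): to p=3.3 gives 308 − 43×3.3 = 166.1 → no gain ✓; to p=7.7 gives 493 − 43×7.7 = 161.9 → no gain ✓.
Moderate-case (own payoff 308 − 26×3.3 = 222.2): to p=0 gives 208 → no gain ✓; to p=7.7 gives 493 − 26×7.7 = 292.8 → profitable ✗.
Strong-case (own payoff 493 − 16×7.7 = 369.8): to p=0 gives 208 → no gain ✓; to p=3.3 gives 308 − 16×3.3 = 255.2 → no gain ✓.
5 of the 6 constraints hold; not an equilibrium.

5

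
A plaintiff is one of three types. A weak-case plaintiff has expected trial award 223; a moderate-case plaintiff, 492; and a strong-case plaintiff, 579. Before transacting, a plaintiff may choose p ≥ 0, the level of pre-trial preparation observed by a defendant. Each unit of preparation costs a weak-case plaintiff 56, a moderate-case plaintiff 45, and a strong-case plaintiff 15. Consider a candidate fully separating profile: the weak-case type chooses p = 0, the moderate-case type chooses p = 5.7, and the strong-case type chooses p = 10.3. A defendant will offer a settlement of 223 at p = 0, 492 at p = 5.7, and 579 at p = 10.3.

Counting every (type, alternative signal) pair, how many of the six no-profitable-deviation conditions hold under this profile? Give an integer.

Weak-case (own payoff 223): to p=5.7 gives 492 − 56×5.7 = 172.8 → no gain ✓; to p=10.3 gives 579 − 56×10.3 = 2.2 → no gain ✓.
Strong-case (own payoff 579 − 15×10.3 = 424.5): to p=0 gives 223 → no gain ✓; to p=5.7 gives 492 − 15×5.7 = 406.5 → no gain ✓.
Moderate-case (own payoff 492 − 45×5.7 = 235.5): to p=0 gives 223 → no gain ✓; to p=10.3 gives 579 − 45×10.3 = 115.5 → no gain ✓.
6 of the 6 constraints hold; this profile is a separating equilibrium.

6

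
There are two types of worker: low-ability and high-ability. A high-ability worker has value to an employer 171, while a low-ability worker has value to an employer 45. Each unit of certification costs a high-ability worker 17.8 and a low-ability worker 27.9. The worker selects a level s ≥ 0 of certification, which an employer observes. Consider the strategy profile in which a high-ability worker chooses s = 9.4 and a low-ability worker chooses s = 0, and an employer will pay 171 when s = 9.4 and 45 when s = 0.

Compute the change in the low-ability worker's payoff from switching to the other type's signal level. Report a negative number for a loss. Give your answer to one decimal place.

-136.3

Playing s = 0 the low-ability worker receives 45.
Deviating to s = 9.4 brings payment 171 at cost 27.9 × 9.4 = 262.26, netting -91.26.
Gain from deviating: -91.26 − 45 = -136.26, i.e. -136.3 to one decimal place.
The gain is negative, so the low-ability type's incentive-compatibility constraint is satisfied.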